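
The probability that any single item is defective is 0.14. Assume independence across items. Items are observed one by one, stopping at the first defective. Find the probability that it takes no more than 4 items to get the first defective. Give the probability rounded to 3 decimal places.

0.453

Y = number of items to the first success; geometric, p = 0.14.
P(Y ≤ 4) = 1 − (1−p)^4 = 1 − 0.54701 = 0.45299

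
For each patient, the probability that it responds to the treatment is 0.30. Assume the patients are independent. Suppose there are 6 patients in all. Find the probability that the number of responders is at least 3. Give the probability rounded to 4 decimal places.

X ~ Binomial(6, 0.30); P(X ≥ 3) = Σ C(6,k) p^k (1−p)^(6−k) over k:
  k=3: C(6,3)·0.30^3·0.70^3 = 0.185220
  k=4: C(6,4)·0.30^4·0.70^2 = 0.059535
  k=5: C(6,5)·0.30^5·0.70^1 = 0.010206
  k=6: C(6,6)·0.30^6·0.70^0 = 0.000729
Total = 0.255690

0.2557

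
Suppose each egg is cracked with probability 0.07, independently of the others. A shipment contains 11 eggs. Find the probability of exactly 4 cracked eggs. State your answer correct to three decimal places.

X ~ Binomial(n=11, p=0.07).
P(X=4) = C(11,4) · p^4 · (1−p)^7
= 330 · 2.401e-05 · 0.6017 = 0.00477

0.005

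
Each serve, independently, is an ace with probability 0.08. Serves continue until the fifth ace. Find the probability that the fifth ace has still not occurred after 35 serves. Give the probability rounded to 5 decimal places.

0.85570

Needing more than 35 serves ⇔ fewer than 5 successes in the first 35. With X ~ Binomial(35, 0.08), P(Y > 35) = P(X ≤ 4).
  k=0: C(35,0)·0.08^0·0.92^35 = 0.0540224
  k=1: C(35,1)·0.08^1·0.92^34 = 0.1644160
  k=2: C(35,2)·0.08^2·0.92^33 = 0.2430498
  k=3: C(35,3)·0.08^3·0.92^32 = 0.2324824
  k=4: C(35,4)·0.08^4·0.92^31 = 0.1617269
P(X ≤ 4) = 0.8556975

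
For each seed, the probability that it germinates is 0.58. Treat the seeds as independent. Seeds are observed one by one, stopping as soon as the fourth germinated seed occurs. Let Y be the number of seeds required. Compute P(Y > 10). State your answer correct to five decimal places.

0.07116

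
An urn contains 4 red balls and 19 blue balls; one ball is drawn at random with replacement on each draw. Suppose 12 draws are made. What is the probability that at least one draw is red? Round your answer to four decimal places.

0.8990

P(at least one) = 1 − P(none) = 1 − (1 − 0.173913)^12
= 1 − 0.100997 = 0.899003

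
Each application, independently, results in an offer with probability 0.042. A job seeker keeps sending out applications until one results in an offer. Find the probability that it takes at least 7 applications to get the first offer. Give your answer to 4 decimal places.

0.7730

Y = number of applications to the first success; geometric, p = 0.042.
P(Y > 6) = P(first 6 all fail) = (1−p)^6 = 0.773024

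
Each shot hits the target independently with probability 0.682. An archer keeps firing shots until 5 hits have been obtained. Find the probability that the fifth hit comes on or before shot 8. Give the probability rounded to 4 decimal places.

Finishing within 8 shots ⇔ at least 5 successes in the first 8. With X ~ Binomial(8, 0.682), P(Y ≤ 8) = 1 − P(X ≤ 4).
  k=0: C(8,0)·0.682^0·0.318^8 = 0.000105
  k=1: C(8,1)·0.682^1·0.318^7 = 0.001794
  k=2: C(8,2)·0.682^2·0.318^6 = 0.013468
  k=3: C(8,3)·0.682^3·0.318^5 = 0.057767
  k=4: C(8,4)·0.682^4·0.318^4 = 0.154862
1 − 0.227995 = 0.772005

0.7720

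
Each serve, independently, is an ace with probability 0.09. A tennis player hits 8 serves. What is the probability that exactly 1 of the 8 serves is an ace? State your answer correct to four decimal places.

0.3721

X ~ Binomial(n=8, p=0.09).
P(X=1) = C(8,1) · p^1 · (1−p)^7
= 8 · 0.09 · 0.51676 = 0.372068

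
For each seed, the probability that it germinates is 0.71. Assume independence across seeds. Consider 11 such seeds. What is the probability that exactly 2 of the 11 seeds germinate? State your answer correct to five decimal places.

X ~ Binomial(n=11, p=0.71).
P(X=2) = C(11,2) · p^2 · (1−p)^9
= 55 · 0.5041 · 1.4507e-05 = 0.0004022

0.00040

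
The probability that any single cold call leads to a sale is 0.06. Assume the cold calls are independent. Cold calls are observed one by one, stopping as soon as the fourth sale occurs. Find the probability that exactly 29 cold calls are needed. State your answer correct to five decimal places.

0.00904

Y = trial on which the fourth success occurs; negative binomial, r=4, p=0.06.
P(Y=29) = C(28,3) · p^4 · (1−p)^25
= 3276 · 1.296e-05 · 0.21291 = 0.0090395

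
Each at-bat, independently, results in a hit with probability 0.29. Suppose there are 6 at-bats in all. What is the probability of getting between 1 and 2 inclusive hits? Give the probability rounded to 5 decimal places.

0.63450

X ~ Binomial(6, 0.29); P(1 ≤ X ≤ 2) = Σ C(6,k) p^k (1−p)^(6−k) over k:
  k=1: C(6,1)·0.29^1·0.71^5 = 0.3139359
  k=2: C(6,2)·0.29^2·0.71^4 = 0.3205684
Total = 0.6345043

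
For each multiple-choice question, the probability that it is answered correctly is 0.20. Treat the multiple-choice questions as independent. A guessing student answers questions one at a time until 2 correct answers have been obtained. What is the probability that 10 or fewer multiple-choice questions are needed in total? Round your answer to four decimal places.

Finishing within 10 multiple-choice questions ⇔ at least 2 successes in the first 10. With X ~ Binomial(10, 0.20), P(Y ≤ 10) = 1 − P(X ≤ 1).
  k=0: C(10,0)·0.20^0·0.80^10 = 0.107374
  k=1: C(10,1)·0.20^1·0.80^9 = 0.268435
1 − 0.375810 = 0.624190

0.6242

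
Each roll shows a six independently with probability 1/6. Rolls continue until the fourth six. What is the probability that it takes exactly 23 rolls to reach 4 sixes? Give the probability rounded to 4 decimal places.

Y = trial on which the fourth success occurs; negative binomial, r=4, p=0.166667.
P(Y=23) = C(22,3) · p^4 · (1−p)^19
= 1540 · 0.0007716 · 0.031301 = 0.037194

0.0372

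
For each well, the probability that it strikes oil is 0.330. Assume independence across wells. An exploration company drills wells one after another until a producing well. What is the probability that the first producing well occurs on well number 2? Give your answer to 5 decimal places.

Geometric (trials to first success), p = 0.33.
P(Y = 2) = (1−p)^1 · p = 0.67 · 0.33 = 0.2211000

0.22110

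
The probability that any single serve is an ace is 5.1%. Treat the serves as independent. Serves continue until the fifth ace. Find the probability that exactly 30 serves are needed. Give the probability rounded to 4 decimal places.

0.0022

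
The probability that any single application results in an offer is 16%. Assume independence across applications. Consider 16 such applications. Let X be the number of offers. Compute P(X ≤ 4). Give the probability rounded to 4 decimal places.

0.9012

X ~ Binomial(16, 0.16); P(X ≤ 4) = Σ C(16,k) p^k (1−p)^(16−k) over k:
  k=0: C(16,0)·0.16^0·0.84^16 = 0.061442
  k=1: C(16,1)·0.16^1·0.84^15 = 0.187253
  k=2: C(16,2)·0.16^2·0.84^14 = 0.267505
  k=3: C(16,3)·0.16^3·0.84^13 = 0.237782
  k=4: C(16,4)·0.16^4·0.84^12 = 0.147198
Total = 0.901180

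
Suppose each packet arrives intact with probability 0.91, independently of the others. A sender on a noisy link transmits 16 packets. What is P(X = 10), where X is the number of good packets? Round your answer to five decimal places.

0.00166

X ~ Binomial(n=16, p=0.91).
P(X=10) = C(16,10) · p^10 · (1−p)^6
= 8008 · 0.38942 · 5.3144e-07 = 0.0016573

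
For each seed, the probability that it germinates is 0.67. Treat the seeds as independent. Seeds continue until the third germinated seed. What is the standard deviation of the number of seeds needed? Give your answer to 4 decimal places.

Y = total seeds until the third success; negative binomial with r=3, p=0.67.
SD(Y) = √[r(1−p)/p²] = √(2.205391) = 1.485056

1.4851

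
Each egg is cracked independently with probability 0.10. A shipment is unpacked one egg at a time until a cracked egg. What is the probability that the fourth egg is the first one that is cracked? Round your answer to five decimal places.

Geometric (trials to first success), p = 0.10.
P(Y = 4) = (1−p)^3 · p = 0.729 · 0.10 = 0.0729000

0.07290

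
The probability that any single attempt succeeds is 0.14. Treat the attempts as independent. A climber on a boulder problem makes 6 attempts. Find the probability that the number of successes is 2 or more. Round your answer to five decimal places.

X ~ Binomial(6, 0.14); P(X ≥ 2) = Σ C(6,k) p^k (1−p)^(6−k) over k:
  k=2: C(6,2)·0.14^2·0.86^4 = 0.1608204
  k=3: C(6,3)·0.14^3·0.86^3 = 0.0349068
  k=4: C(6,4)·0.14^4·0.86^2 = 0.0042619
  k=5: C(6,5)·0.14^5·0.86^1 = 0.0002775
  k=6: C(6,6)·0.14^6·0.86^0 = 0.0000075
Total = 0.2002741

0.20027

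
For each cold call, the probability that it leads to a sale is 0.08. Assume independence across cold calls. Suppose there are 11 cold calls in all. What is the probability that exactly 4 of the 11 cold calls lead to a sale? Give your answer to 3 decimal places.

0.008

X ~ Binomial(n=11, p=0.08).
P(X=4) = C(11,4) · p^4 · (1−p)^7
= 330 · 4.096e-05 · 0.55785 = 0.00754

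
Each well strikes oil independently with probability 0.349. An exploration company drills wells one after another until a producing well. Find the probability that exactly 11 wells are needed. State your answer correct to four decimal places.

Geometric (trials to first success), p = 0.349.
P(Y = 11) = (1−p)^10 · p = 0.013671 · 0.349 = 0.004771

0.0048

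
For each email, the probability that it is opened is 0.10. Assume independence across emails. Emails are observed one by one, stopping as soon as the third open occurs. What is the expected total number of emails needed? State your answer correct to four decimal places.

Y = total emails until the third success; negative binomial with r=3, p=0.10.
E[Y] = r / p = 3 / 0.10 = 30.000000

30.0000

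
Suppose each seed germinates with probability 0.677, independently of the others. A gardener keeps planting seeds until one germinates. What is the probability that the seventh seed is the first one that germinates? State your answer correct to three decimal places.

Geometric (trials to first success), p = 0.677.
P(Y = 7) = (1−p)^6 · p = 0.0011356 · 0.677 = 0.00077

0.001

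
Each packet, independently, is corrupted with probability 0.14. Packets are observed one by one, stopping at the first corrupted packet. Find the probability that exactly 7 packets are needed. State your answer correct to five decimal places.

0.05664

Geometric (trials to first success), p = 0.14.
P(Y = 7) = (1−p)^6 · p = 0.40457 · 0.14 = 0.0566394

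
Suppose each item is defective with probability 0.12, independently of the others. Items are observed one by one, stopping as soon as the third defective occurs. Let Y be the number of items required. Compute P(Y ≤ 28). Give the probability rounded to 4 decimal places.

0.6695

Finishing within 28 items ⇔ at least 3 successes in the first 28. With X ~ Binomial(28, 0.12), P(Y ≤ 28) = 1 − P(X ≤ 2).
  k=0: C(28,0)·0.12^0·0.88^28 = 0.027894
  k=1: C(28,1)·0.12^1·0.88^27 = 0.106505
  k=2: C(28,2)·0.12^2·0.88^26 = 0.196067
1 − 0.330466 = 0.669534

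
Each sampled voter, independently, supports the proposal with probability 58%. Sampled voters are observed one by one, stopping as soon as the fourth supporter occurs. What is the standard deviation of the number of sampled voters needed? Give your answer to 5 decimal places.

Y = total sampled voters until the fourth success; negative binomial with r=4, p=0.58.
SD(Y) = √[r(1−p)/p²] = √(4.9940547) = 2.2347382

2.23474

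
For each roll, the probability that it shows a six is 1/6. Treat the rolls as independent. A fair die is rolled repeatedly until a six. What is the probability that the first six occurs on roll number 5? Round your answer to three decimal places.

Geometric (trials to first success), p = 0.166667.
P(Y = 5) = (1−p)^4 · p = 0.48225 · 0.166667 = 0.08038

0.080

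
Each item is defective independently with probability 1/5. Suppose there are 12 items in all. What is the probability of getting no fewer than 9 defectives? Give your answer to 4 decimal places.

0.0001

X ~ Binomial(12, 0.20); P(X ≥ 9) = Σ C(12,k) p^k (1−p)^(12−k) over k:
  k=9: C(12,9)·0.20^9·0.80^3 = 0.000058
  k=10: C(12,10)·0.20^10·0.80^2 = 0.000004
  k=11: C(12,11)·0.20^11·0.80^1 = 0.000000
  k=12: C(12,12)·0.20^12·0.80^0 = 0.000000
Total = 0.000062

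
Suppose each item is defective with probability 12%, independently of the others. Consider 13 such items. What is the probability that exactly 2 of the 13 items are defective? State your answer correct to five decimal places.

X ~ Binomial(n=13, p=0.12).
P(X=2) = C(13,2) · p^2 · (1−p)^11
= 78 · 0.0144 · 0.24508 = 0.2752748

0.27527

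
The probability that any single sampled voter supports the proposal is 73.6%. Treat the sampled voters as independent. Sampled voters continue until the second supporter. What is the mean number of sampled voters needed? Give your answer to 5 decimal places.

Y = total sampled voters until the second success; negative binomial with r=2, p=0.736.
E[Y] = r / p = 2 / 0.736 = 2.7173913

2.71739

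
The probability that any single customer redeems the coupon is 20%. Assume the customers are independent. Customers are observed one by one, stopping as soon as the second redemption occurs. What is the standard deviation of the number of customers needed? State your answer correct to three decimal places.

Y = total customers until the second success; negative binomial with r=2, p=0.20.
SD(Y) = √[r(1−p)/p²] = √(40.00000) = 6.32456

6.325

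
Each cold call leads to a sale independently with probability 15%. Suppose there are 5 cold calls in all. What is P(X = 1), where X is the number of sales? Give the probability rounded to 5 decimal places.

0.39150

X ~ Binomial(n=5, p=0.15).
P(X=1) = C(5,1) · p^1 · (1−p)^4
= 5 · 0.15 · 0.52201 = 0.3915047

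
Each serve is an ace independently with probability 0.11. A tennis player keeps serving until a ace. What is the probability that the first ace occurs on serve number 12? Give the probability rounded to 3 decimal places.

Geometric (trials to first success), p = 0.11.
P(Y = 12) = (1−p)^11 · p = 0.27752 · 0.11 = 0.03053

0.031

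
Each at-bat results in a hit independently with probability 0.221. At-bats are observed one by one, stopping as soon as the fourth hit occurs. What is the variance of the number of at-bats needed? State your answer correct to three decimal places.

Y = total at-bats until the fourth success; negative binomial with r=4, p=0.221.
Var(Y) = r(1−p)/p² = 4·0.779 / 0.221² = 63.79886

63.799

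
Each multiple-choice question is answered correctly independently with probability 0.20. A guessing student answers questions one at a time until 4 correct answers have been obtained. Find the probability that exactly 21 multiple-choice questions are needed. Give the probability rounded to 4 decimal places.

Y = trial on which the fourth success occurs; negative binomial, r=4, p=0.20.
P(Y=21) = C(20,3) · p^4 · (1−p)^17
= 1140 · 0.0016 · 0.022518 = 0.041073

0.0411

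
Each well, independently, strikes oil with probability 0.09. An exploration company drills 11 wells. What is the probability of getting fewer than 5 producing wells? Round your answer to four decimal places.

0.9983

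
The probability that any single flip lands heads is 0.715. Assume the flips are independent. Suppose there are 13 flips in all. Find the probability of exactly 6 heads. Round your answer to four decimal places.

X ~ Binomial(n=13, p=0.715).
P(X=6) = C(13,6) · p^6 · (1−p)^7
= 1716 · 0.13361 · 0.00015273 = 0.035016

0.0350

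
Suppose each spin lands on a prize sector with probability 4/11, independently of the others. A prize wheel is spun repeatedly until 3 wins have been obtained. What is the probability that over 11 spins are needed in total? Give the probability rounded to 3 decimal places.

0.175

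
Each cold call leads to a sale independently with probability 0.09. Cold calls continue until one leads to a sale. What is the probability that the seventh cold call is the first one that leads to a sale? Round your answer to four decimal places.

Geometric (trials to first success), p = 0.09.
P(Y = 7) = (1−p)^6 · p = 0.56787 · 0.09 = 0.051108

0.0511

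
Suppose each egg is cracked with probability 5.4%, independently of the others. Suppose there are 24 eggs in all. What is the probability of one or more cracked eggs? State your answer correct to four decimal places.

0.7361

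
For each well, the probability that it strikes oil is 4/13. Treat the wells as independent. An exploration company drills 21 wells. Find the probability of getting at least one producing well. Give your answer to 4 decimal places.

P(at least one) = 1 − P(none) = 1 − (1 − 0.307692)^21
= 1 − 0.000443 = 0.999557

0.9996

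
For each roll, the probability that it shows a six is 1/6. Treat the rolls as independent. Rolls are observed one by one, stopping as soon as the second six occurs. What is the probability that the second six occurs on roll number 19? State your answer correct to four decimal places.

Y = trial on which the second success occurs; negative binomial, r=2, p=0.166667.
P(Y=19) = C(18,1) · p^2 · (1−p)^17
= 18 · 0.027778 · 0.045073 = 0.022537

0.0225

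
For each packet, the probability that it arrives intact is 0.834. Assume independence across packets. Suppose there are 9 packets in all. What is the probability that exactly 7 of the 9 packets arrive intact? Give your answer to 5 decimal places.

0.27841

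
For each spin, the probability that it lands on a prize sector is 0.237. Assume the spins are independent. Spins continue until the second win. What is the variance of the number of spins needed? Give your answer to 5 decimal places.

Y = total spins until the second success; negative binomial with r=2, p=0.237.
Var(Y) = r(1−p)/p² = 2·0.763 / 0.237² = 27.1680108

27.16801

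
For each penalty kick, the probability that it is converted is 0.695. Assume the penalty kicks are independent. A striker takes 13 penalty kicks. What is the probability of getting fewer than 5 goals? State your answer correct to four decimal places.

X ~ Binomial(13, 0.695); P(X ≤ 4) = Σ C(13,k) p^k (1−p)^(13−k) over k:
  k=0: C(13,0)·0.695^0·0.305^13 = 0.000000
  k=1: C(13,1)·0.695^1·0.305^12 = 0.000006
  k=2: C(13,2)·0.695^2·0.305^11 = 0.000080
  k=3: C(13,3)·0.695^3·0.305^10 = 0.000669
  k=4: C(13,4)·0.695^4·0.305^9 = 0.003810
Total = 0.004565

0.0046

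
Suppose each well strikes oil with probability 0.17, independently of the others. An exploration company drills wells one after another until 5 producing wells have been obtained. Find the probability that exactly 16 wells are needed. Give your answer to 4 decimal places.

Y = trial on which the fifth success occurs; negative binomial, r=5, p=0.17.
P(Y=16) = C(15,4) · p^5 · (1−p)^11
= 1365 · 0.00014199 · 0.12878 = 0.024960

0.0250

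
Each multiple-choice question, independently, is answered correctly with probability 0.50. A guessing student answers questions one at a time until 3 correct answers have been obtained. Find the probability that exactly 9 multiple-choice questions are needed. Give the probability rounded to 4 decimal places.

0.0547

Y = trial on which the third success occurs; negative binomial, r=3, p=0.50.
P(Y=9) = C(8,2) · p^3 · (1−p)^6
= 28 · 0.125 · 0.015625 = 0.054688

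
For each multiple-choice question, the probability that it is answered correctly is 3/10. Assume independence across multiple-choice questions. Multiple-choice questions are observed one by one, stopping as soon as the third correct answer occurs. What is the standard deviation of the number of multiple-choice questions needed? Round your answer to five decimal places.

Y = total multiple-choice questions until the third success; negative binomial with r=3, p=0.30.
SD(Y) = √[r(1−p)/p²] = √(23.3333333) = 4.8304589

4.83046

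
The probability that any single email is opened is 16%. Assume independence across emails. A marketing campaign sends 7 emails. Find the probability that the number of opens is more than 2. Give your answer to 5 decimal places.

X ~ Binomial(7, 0.16); P(X ≥ 3) = Σ C(7,k) p^k (1−p)^(7−k) over k:
  k=3: C(7,3)·0.16^3·0.84^4 = 0.0713748
  k=4: C(7,4)·0.16^4·0.84^3 = 0.0135952
  k=5: C(7,5)·0.16^5·0.84^2 = 0.0015537
  k=6: C(7,6)·0.16^6·0.84^1 = 0.0000987
  k=7: C(7,7)·0.16^7·0.84^0 = 0.0000027
Total = 0.0866251

0.08663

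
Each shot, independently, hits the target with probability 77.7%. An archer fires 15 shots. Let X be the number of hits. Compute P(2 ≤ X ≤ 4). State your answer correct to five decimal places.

0.00004

X ~ Binomial(15, 0.777); P(2 ≤ X ≤ 4) = Σ C(15,k) p^k (1−p)^(15−k) over k:
  k=2: C(15,2)·0.777^2·0.223^13 = 0.0000002
  k=3: C(15,3)·0.777^3·0.223^12 = 0.0000032
  k=4: C(15,4)·0.777^4·0.223^11 = 0.0000337
Total = 0.0000372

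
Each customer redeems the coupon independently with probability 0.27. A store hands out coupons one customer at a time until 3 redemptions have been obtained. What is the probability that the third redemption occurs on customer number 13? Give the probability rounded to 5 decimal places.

0.05583

Y = trial on which the third success occurs; negative binomial, r=3, p=0.27.
P(Y=13) = C(12,2) · p^3 · (1−p)^10
= 66 · 0.019683 · 0.042976 = 0.0558295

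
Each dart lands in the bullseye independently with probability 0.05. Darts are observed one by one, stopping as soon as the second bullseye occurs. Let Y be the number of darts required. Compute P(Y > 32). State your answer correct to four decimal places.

Needing more than 32 darts ⇔ fewer than 2 successes in the first 32. With X ~ Binomial(32, 0.05), P(Y > 32) = P(X ≤ 1).
  k=0: C(32,0)·0.05^0·0.95^32 = 0.193711
  k=1: C(32,1)·0.05^1·0.95^31 = 0.326251
P(X ≤ 1) = 0.519962

0.5200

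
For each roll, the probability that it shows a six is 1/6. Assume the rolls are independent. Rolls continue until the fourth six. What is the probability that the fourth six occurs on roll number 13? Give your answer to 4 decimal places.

Y = trial on which the fourth success occurs; negative binomial, r=4, p=0.166667.
P(Y=13) = C(12,3) · p^4 · (1−p)^9
= 220 · 0.0007716 · 0.19381 = 0.032899

0.0329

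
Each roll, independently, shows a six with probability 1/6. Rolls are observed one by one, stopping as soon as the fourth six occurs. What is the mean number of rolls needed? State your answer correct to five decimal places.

24.00000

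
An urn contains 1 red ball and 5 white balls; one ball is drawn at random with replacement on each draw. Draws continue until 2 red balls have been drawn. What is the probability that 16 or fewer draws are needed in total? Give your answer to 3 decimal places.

0.773

Finishing within 16 draws ⇔ at least 2 successes in the first 16. With X ~ Binomial(16, 0.166667), P(Y ≤ 16) = 1 − P(X ≤ 1).
  k=0: C(16,0)·0.166667^0·0.833333^16 = 0.05409
  k=1: C(16,1)·0.166667^1·0.833333^15 = 0.17308
1 − 0.22717 = 0.77283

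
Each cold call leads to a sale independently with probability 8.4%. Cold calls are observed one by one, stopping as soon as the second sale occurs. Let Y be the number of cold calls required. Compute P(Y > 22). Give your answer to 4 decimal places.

Needing more than 22 cold calls ⇔ fewer than 2 successes in the first 22. With X ~ Binomial(22, 0.084), P(Y > 22) = P(X ≤ 1).
  k=0: C(22,0)·0.084^0·0.916^22 = 0.145111
  k=1: C(22,1)·0.084^1·0.916^21 = 0.292757
P(X ≤ 1) = 0.437868

0.4379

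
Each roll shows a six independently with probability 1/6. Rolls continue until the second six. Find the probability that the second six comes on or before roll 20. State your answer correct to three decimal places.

Finishing within 20 rolls ⇔ at least 2 successes in the first 20. With X ~ Binomial(20, 0.166667), P(Y ≤ 20) = 1 − P(X ≤ 1).
  k=0: C(20,0)·0.166667^0·0.833333^20 = 0.02608
  k=1: C(20,1)·0.166667^1·0.833333^19 = 0.10434
1 − 0.13042 = 0.86958

0.870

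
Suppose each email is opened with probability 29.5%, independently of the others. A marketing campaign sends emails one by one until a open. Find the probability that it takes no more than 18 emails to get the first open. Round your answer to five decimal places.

0.99815

Y = number of emails to the first success; geometric, p = 0.295.
P(Y ≤ 18) = 1 − (1−p)^18 = 1 − 0.0018510 = 0.9981490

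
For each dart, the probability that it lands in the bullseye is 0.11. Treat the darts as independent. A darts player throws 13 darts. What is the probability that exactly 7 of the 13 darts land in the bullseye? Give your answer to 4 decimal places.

X ~ Binomial(n=13, p=0.11).
P(X=7) = C(13,7) · p^7 · (1−p)^6
= 1716 · 1.9487e-07 · 0.49698 = 0.000166

0.0002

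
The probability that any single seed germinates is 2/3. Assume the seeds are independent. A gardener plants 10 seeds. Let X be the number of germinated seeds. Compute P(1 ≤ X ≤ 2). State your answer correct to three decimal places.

0.003

X ~ Binomial(10, 0.666667); P(1 ≤ X ≤ 2) = Σ C(10,k) p^k (1−p)^(10−k) over k:
  k=1: C(10,1)·0.666667^1·0.333333^9 = 0.00034
  k=2: C(10,2)·0.666667^2·0.333333^8 = 0.00305
Total = 0.00339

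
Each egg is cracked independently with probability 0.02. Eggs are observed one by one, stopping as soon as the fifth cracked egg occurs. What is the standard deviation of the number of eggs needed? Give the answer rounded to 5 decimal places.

Y = total eggs until the fifth success; negative binomial with r=5, p=0.02.
SD(Y) = √[r(1−p)/p²] = √(12250.0000000) = 110.6797181

110.67972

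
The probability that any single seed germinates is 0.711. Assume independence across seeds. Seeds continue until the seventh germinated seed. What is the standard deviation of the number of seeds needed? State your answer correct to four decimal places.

2.0005

Y = total seeds until the seventh success; negative binomial with r=7, p=0.711.
SD(Y) = √[r(1−p)/p²] = √(4.001812) = 2.000453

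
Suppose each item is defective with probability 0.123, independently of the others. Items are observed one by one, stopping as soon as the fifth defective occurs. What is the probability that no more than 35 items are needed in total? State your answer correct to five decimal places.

0.43426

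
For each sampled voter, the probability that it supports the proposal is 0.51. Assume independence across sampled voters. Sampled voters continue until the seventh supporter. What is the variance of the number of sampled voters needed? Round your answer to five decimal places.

Y = total sampled voters until the seventh success; negative binomial with r=7, p=0.51.
Var(Y) = r(1−p)/p² = 7·0.49 / 0.51² = 13.1872357

13.18724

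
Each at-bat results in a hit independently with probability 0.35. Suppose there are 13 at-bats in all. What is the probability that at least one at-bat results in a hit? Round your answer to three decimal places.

0.996

P(at least one) = 1 − P(none) = 1 − (1 − 0.35)^13
= 1 − 0.00370 = 0.99630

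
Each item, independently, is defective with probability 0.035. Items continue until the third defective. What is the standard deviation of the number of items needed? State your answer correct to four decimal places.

Y = total items until the third success; negative binomial with r=3, p=0.035.
SD(Y) = √[r(1−p)/p²] = √(2363.265306) = 48.613427

48.6134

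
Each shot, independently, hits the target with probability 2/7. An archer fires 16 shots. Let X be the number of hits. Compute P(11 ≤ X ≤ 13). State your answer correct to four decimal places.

X ~ Binomial(16, 0.285714); P(11 ≤ X ≤ 13) = Σ C(16,k) p^k (1−p)^(16−k) over k:
  k=11: C(16,11)·0.285714^11·0.714286^5 = 0.000841
  k=12: C(16,12)·0.285714^12·0.714286^4 = 0.000140
  k=13: C(16,13)·0.285714^13·0.714286^3 = 0.000017
Total = 0.000999

0.0010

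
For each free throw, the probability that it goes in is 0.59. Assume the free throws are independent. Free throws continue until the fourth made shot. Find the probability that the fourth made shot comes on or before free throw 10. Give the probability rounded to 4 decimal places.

Finishing within 10 free throws ⇔ at least 4 successes in the first 10. With X ~ Binomial(10, 0.59), P(Y ≤ 10) = 1 − P(X ≤ 3).
  k=0: C(10,0)·0.59^0·0.41^10 = 0.000134
  k=1: C(10,1)·0.59^1·0.41^9 = 0.001932
  k=2: C(10,2)·0.59^2·0.41^8 = 0.012508
  k=3: C(10,3)·0.59^3·0.41^7 = 0.047998
1 − 0.062572 = 0.937428

0.9374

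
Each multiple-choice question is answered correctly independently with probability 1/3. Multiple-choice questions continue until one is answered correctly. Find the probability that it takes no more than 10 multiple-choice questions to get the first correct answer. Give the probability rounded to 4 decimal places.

Y = number of multiple-choice questions to the first success; geometric, p = 0.333333.
P(Y ≤ 10) = 1 − (1−p)^10 = 1 − 0.017342 = 0.982658

0.9827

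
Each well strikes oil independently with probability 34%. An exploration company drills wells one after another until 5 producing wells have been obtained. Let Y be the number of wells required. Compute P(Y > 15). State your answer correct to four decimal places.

0.3829

Needing more than 15 wells ⇔ fewer than 5 successes in the first 15. With X ~ Binomial(15, 0.34), P(Y > 15) = P(X ≤ 4).
  k=0: C(15,0)·0.34^0·0.66^15 = 0.001964
  k=1: C(15,1)·0.34^1·0.66^14 = 0.015177
  k=2: C(15,2)·0.34^2·0.66^13 = 0.054729
  k=3: C(15,3)·0.34^3·0.66^12 = 0.122173
  k=4: C(15,4)·0.34^4·0.66^11 = 0.188813
P(X ≤ 4) = 0.382856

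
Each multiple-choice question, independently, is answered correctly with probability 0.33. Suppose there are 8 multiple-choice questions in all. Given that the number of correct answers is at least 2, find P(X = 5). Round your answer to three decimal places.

0.082

X ~ Binomial(8, 0.33). Want P(X=5 | X≥2) = P(X=5) / P(X≥2).
P(X=5) = C(8,5)·0.33^5·0.67^3 = 0.06591
P(X≥2) = 1 − 0.04061 − 0.16000 = 0.79939
Ratio = 0.06591 / 0.79939 = 0.08246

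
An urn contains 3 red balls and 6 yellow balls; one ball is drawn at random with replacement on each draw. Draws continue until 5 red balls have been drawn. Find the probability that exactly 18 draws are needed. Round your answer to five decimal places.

0.05033

Y = trial on which the fifth success occurs; negative binomial, r=5, p=0.333333.
P(Y=18) = C(17,4) · p^5 · (1−p)^13
= 2380 · 0.0041152 · 0.0051382 = 0.0503251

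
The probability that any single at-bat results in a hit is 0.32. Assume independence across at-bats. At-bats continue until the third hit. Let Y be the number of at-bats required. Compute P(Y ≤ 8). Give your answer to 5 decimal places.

0.49870

Finishing within 8 at-bats ⇔ at least 3 successes in the first 8. With X ~ Binomial(8, 0.32), P(Y ≤ 8) = 1 − P(X ≤ 2).
  k=0: C(8,0)·0.32^0·0.68^8 = 0.0457163
  k=1: C(8,1)·0.32^1·0.68^7 = 0.1721085
  k=2: C(8,2)·0.32^2·0.68^6 = 0.2834728
1 − 0.5012977 = 0.4987023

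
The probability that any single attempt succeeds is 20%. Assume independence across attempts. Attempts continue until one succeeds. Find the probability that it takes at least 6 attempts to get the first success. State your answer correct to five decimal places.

0.32768

Y = number of attempts to the first success; geometric, p = 0.20.
P(Y > 5) = P(first 5 all fail) = (1−p)^5 = 0.3276800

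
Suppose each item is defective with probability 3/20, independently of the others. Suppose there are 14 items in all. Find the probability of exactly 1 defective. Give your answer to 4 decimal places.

X ~ Binomial(n=14, p=0.15).
P(X=1) = C(14,1) · p^1 · (1−p)^13
= 14 · 0.15 · 0.12091 = 0.253902

0.2539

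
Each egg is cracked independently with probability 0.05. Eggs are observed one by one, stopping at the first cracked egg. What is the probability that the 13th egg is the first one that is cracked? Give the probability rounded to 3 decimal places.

Geometric (trials to first success), p = 0.05.
P(Y = 13) = (1−p)^12 · p = 0.54036 · 0.05 = 0.02702

0.027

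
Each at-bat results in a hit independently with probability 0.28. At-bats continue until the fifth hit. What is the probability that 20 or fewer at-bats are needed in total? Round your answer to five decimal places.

Finishing within 20 at-bats ⇔ at least 5 successes in the first 20. With X ~ Binomial(20, 0.28), P(Y ≤ 20) = 1 − P(X ≤ 4).
  k=0: C(20,0)·0.28^0·0.72^20 = 0.0014017
  k=1: C(20,1)·0.28^1·0.72^19 = 0.0109020
  k=2: C(20,2)·0.28^2·0.72^18 = 0.0402768
  k=3: C(20,3)·0.28^3·0.72^17 = 0.0939791
  k=4: C(20,4)·0.28^4·0.72^16 = 0.1553266
1 − 0.3018862 = 0.6981138

0.69811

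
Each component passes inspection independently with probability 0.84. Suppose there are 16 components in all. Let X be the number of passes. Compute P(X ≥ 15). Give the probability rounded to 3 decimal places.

0.249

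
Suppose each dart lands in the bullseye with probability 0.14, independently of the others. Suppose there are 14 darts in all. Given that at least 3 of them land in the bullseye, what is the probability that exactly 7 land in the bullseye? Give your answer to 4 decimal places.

0.0040

X ~ Binomial(14, 0.14). Want P(X=7 | X≥3) = P(X=7) / P(X≥3).
P(X=7) = C(14,7)·0.14^7·0.86^7 = 0.001259
P(X≥3) = 1 − 0.121054 − 0.275890 − 0.291930 = 0.311126
Ratio = 0.001259 / 0.311126 = 0.004046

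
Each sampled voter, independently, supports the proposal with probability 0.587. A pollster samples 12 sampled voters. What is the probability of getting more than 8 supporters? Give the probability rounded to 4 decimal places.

0.1987

X ~ Binomial(12, 0.587); P(X ≥ 9) = Σ C(12,k) p^k (1−p)^(12−k) over k:
  k=9: C(12,9)·0.587^9·0.413^3 = 0.128238
  k=10: C(12,10)·0.587^10·0.413^2 = 0.054680
  k=11: C(12,11)·0.587^11·0.413^1 = 0.014130
  k=12: C(12,12)·0.587^12·0.413^0 = 0.001674
Total = 0.198721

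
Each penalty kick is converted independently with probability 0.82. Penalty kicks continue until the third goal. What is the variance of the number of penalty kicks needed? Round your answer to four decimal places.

0.8031

Y = total penalty kicks until the third success; negative binomial with r=3, p=0.82.
Var(Y) = r(1−p)/p² = 3·0.18 / 0.82² = 0.803093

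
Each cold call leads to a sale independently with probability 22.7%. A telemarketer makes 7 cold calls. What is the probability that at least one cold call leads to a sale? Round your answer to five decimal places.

P(at least one) = 1 − P(none) = 1 − (1 − 0.227)^7
= 1 − 0.1649136 = 0.8350864

0.83509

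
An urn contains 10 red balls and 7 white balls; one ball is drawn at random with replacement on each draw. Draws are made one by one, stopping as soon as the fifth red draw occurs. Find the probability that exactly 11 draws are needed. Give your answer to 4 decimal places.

0.0721

Y = trial on which the fifth success occurs; negative binomial, r=5, p=0.588235.
P(Y=11) = C(10,4) · p^5 · (1−p)^6
= 210 · 0.07043 · 0.0048741 = 0.072089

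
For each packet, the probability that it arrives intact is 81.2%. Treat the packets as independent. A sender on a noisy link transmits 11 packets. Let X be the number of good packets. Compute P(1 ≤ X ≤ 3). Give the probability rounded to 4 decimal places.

0.0001

X ~ Binomial(11, 0.812); P(1 ≤ X ≤ 3) = Σ C(11,k) p^k (1−p)^(11−k) over k:
  k=1: C(11,1)·0.812^1·0.188^10 = 0.000000
  k=2: C(11,2)·0.812^2·0.188^9 = 0.000011
  k=3: C(11,3)·0.812^3·0.188^8 = 0.000138
Total = 0.000149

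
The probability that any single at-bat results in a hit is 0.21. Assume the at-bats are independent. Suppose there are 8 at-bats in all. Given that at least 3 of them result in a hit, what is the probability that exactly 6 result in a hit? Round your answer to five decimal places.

X ~ Binomial(8, 0.21). Want P(X=6 | X≥3) = P(X=6) / P(X≥3).
P(X=6) = C(8,6)·0.21^6·0.79^2 = 0.0014987
P(X≥3) = 1 − 0.1517109 − 0.3226257 − 0.3001644 = 0.2254991
Ratio = 0.0014987 / 0.2254991 = 0.0066464

0.00665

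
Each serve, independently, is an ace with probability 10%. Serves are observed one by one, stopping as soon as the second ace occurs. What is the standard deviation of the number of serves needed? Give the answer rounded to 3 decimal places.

13.416

Y = total serves until the second success; negative binomial with r=2, p=0.10.
SD(Y) = √[r(1−p)/p²] = √(180.00000) = 13.41641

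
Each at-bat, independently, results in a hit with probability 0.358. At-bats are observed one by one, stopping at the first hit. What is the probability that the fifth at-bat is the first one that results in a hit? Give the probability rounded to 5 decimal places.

0.06082

Geometric (trials to first success), p = 0.358.
P(Y = 5) = (1−p)^4 · p = 0.16988 · 0.358 = 0.0608167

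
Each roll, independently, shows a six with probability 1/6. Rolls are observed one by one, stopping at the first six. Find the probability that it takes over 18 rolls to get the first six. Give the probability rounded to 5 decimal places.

Y = number of rolls to the first success; geometric, p = 0.166667.
P(Y > 18) = P(first 18 all fail) = (1−p)^18 = 0.0375610

0.03756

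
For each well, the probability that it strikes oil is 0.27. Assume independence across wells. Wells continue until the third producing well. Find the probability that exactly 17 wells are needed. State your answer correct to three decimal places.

Y = trial on which the third success occurs; negative binomial, r=3, p=0.27.
P(Y=17) = C(16,2) · p^3 · (1−p)^14
= 120 · 0.019683 · 0.012205 = 0.02883

0.029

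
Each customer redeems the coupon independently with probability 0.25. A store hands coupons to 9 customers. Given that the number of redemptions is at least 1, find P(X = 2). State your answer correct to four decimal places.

X ~ Binomial(9, 0.25). Want P(X=2 | X≥1) = P(X=2) / P(X≥1).
P(X=2) = C(9,2)·0.25^2·0.75^7 = 0.300339
P(X≥1) = 1 − 0.075085 = 0.924915
Ratio = 0.300339 / 0.924915 = 0.324720

0.3247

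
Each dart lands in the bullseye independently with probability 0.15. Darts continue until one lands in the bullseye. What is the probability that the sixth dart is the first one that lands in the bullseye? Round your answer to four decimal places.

0.0666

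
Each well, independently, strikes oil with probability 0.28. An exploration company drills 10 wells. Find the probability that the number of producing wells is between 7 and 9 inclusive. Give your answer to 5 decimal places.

X ~ Binomial(10, 0.28); P(7 ≤ X ≤ 9) = Σ C(10,k) p^k (1−p)^(10−k) over k:
  k=7: C(10,7)·0.28^7·0.72^3 = 0.0060435
  k=8: C(10,8)·0.28^8·0.72^2 = 0.0008813
  k=9: C(10,9)·0.28^9·0.72^1 = 0.0000762
Total = 0.0070010

0.00700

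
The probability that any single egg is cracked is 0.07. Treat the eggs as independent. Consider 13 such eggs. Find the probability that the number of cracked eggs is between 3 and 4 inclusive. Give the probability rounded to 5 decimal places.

0.05641

X ~ Binomial(13, 0.07); P(3 ≤ X ≤ 4) = Σ C(13,k) p^k (1−p)^(13−k) over k:
  k=3: C(13,3)·0.07^3·0.93^10 = 0.0474777
  k=4: C(13,4)·0.07^4·0.93^9 = 0.0089340
Total = 0.0564117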